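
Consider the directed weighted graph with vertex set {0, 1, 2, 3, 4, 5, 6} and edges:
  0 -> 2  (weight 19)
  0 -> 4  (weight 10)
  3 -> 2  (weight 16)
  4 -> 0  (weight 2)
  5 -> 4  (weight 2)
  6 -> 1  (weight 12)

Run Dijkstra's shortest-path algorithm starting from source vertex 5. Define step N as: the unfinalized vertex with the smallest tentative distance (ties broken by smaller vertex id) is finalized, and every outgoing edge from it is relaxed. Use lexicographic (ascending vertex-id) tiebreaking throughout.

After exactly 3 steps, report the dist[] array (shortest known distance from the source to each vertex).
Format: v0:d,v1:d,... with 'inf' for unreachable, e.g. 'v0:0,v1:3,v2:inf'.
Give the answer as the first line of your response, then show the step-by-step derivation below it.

v0:4,v1:inf,v2:23,v3:inf,v4:2,v5:0,v6:inf

step 1: dist = v0:inf,v1:inf,v2:inf,v3:inf,v4:2,v5:0,v6:inf
step 2: dist = v0:4,v1:inf,v2:inf,v3:inf,v4:2,v5:0,v6:inf
step 3: dist = v0:4,v1:inf,v2:23,v3:inf,v4:2,v5:0,v6:inf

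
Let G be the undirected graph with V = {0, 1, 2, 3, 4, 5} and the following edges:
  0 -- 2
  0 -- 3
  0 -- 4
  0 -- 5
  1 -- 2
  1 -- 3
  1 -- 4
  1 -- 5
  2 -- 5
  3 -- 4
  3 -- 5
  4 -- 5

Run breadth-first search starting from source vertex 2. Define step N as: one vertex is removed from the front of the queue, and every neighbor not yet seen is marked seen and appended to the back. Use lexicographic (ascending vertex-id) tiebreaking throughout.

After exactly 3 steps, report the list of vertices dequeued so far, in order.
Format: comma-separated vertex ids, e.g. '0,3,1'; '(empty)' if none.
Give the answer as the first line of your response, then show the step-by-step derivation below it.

2,0,1

step 1: dequeue 2; queue=[0,1,5]; order=2
step 2: dequeue 0; queue=[1,5,3,4]; order=2,0
step 3: dequeue 1; queue=[5,3,4]; order=2,0,1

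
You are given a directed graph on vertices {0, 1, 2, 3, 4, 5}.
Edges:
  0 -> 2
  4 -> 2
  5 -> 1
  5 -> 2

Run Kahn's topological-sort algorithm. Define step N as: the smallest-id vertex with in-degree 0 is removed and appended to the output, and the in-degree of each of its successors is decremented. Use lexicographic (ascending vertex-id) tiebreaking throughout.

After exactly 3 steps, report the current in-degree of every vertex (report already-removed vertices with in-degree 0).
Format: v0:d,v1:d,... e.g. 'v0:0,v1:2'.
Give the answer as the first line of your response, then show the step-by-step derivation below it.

v0:0,v1:1,v2:1,v3:0,v4:0,v5:0

step 1: output 0; order=[0]; indeg=(0,1,2,0,0,0)
step 2: output 3; order=[0,3]; indeg=(0,1,2,0,0,0)
step 3: output 4; order=[0,3,4]; indeg=(0,1,1,0,0,0)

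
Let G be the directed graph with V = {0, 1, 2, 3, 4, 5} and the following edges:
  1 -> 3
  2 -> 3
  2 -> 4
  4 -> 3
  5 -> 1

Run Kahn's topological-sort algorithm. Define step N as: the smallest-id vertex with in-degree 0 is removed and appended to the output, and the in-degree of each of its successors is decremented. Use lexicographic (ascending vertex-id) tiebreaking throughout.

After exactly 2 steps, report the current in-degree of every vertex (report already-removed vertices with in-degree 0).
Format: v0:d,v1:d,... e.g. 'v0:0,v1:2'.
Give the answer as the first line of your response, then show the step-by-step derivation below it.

v0:0,v1:1,v2:0,v3:2,v4:0,v5:0

step 1: output 0; order=[0]; indeg=(0,1,0,3,1,0)
step 2: output 2; order=[0,2]; indeg=(0,1,0,2,0,0)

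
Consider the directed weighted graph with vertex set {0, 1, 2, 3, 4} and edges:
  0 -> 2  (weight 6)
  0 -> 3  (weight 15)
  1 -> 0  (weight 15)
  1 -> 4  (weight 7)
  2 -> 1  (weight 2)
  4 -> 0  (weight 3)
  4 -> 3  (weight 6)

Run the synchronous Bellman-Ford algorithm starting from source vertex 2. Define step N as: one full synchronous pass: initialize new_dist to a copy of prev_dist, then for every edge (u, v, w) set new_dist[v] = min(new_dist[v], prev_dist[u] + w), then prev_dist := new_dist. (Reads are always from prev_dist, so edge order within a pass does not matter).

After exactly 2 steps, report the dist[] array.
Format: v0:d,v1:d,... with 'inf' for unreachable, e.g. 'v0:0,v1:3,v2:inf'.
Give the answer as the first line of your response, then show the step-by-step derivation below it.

v0:17,v1:2,v2:0,v3:inf,v4:9

step 1: dist = v0:inf,v1:2,v2:0,v3:inf,v4:inf
step 2: dist = v0:17,v1:2,v2:0,v3:inf,v4:9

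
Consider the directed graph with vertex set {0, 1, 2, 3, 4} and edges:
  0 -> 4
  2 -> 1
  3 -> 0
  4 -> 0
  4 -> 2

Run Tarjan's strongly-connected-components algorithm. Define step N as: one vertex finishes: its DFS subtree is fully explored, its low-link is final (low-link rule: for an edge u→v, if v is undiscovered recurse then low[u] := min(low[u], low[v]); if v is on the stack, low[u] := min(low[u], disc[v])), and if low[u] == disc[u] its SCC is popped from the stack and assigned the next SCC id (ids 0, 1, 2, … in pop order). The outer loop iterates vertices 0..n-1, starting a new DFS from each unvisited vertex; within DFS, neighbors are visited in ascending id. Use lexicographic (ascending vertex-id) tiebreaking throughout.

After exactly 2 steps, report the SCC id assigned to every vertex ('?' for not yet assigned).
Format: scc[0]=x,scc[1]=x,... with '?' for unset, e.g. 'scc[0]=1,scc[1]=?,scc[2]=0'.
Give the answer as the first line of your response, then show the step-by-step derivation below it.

scc[0]=?,scc[1]=0,scc[2]=1,scc[3]=?,scc[4]=?

step 1: low=(low[0]=0,low[1]=3,low[2]=2,low[3]=?,low[4]=0); scc=(scc[0]=?,scc[1]=0,scc[2]=?,scc[3]=?,scc[4]=?)
step 2: low=(low[0]=0,low[1]=3,low[2]=2,low[3]=?,low[4]=0); scc=(scc[0]=?,scc[1]=0,scc[2]=1,scc[3]=?,scc[4]=?)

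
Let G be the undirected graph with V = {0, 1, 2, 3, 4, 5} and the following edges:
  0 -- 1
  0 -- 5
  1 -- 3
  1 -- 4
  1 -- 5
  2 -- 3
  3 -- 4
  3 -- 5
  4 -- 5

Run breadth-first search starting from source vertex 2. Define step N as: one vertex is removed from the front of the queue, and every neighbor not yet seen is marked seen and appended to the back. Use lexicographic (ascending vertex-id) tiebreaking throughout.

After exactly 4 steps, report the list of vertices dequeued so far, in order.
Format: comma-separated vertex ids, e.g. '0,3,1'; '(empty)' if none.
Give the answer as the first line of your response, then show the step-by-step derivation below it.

2,3,1,4

step 1: dequeue 2; queue=[3]; order=2
step 2: dequeue 3; queue=[1,4,5]; order=2,3
step 3: dequeue 1; queue=[4,5,0]; order=2,3,1
step 4: dequeue 4; queue=[5,0]; order=2,3,1,4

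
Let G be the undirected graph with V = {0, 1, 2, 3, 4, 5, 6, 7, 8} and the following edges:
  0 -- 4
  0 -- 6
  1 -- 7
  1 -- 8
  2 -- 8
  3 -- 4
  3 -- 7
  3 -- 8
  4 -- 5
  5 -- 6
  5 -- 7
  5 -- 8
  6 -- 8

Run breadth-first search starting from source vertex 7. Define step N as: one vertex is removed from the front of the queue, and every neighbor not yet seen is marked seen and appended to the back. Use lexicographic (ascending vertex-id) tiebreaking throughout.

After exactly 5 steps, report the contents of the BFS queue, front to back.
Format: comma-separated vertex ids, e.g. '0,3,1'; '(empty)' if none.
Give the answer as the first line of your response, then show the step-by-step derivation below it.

4,6,2

step 1: dequeue 7; queue=[1,3,5]; order=7
step 2: dequeue 1; queue=[3,5,8]; order=7,1
step 3: dequeue 3; queue=[5,8,4]; order=7,1,3
step 4: dequeue 5; queue=[8,4,6]; order=7,1,3,5
step 5: dequeue 8; queue=[4,6,2]; order=7,1,3,5,8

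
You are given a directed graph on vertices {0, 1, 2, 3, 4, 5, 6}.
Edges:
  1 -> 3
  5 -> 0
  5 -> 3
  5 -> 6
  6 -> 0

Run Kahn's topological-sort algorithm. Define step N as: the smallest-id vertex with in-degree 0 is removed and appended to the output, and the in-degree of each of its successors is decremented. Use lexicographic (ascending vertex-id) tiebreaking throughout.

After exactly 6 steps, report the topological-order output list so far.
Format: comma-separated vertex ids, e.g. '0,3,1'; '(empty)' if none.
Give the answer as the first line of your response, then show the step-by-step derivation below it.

1,2,4,5,3,6

step 1: output 1; order=[1]; indeg=(2,0,0,1,0,0,1)
step 2: output 2; order=[1,2]; indeg=(2,0,0,1,0,0,1)
step 3: output 4; order=[1,2,4]; indeg=(2,0,0,1,0,0,1)
step 4: output 5; order=[1,2,4,5]; indeg=(1,0,0,0,0,0,0)
step 5: output 3; order=[1,2,4,5,3]; indeg=(1,0,0,0,0,0,0)
step 6: output 6; order=[1,2,4,5,3,6]; indeg=(0,0,0,0,0,0,0)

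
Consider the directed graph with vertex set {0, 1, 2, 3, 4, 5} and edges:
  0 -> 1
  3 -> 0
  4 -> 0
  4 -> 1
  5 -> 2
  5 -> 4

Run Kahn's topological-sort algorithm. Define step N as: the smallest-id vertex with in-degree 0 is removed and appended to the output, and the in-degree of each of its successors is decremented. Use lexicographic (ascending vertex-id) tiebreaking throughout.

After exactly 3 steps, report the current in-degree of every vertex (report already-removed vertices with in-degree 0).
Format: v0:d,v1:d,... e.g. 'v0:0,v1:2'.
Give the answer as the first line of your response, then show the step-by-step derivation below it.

v0:1,v1:2,v2:0,v3:0,v4:0,v5:0

step 1: output 3; order=[3]; indeg=(1,2,1,0,1,0)
step 2: output 5; order=[3,5]; indeg=(1,2,0,0,0,0)
step 3: output 2; order=[3,5,2]; indeg=(1,2,0,0,0,0)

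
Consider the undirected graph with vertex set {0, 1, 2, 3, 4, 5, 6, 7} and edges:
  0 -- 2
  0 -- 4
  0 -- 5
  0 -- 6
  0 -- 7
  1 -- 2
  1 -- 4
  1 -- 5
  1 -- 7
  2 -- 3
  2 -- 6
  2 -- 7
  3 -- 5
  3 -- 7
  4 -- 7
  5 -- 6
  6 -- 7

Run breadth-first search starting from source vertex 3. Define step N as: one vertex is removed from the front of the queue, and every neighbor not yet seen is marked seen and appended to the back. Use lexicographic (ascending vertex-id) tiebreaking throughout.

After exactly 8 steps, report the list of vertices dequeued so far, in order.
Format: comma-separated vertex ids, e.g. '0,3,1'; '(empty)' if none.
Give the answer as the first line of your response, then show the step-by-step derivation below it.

3,2,5,7,0,1,6,4

step 1: dequeue 3; queue=[2,5,7]; order=3
step 2: dequeue 2; queue=[5,7,0,1,6]; order=3,2
step 3: dequeue 5; queue=[7,0,1,6]; order=3,2,5
step 4: dequeue 7; queue=[0,1,6,4]; order=3,2,5,7
step 5: dequeue 0; queue=[1,6,4]; order=3,2,5,7,0
step 6: dequeue 1; queue=[6,4]; order=3,2,5,7,0,1
step 7: dequeue 6; queue=[4]; order=3,2,5,7,0,1,6
step 8: dequeue 4; queue=[(empty)]; order=3,2,5,7,0,1,6,4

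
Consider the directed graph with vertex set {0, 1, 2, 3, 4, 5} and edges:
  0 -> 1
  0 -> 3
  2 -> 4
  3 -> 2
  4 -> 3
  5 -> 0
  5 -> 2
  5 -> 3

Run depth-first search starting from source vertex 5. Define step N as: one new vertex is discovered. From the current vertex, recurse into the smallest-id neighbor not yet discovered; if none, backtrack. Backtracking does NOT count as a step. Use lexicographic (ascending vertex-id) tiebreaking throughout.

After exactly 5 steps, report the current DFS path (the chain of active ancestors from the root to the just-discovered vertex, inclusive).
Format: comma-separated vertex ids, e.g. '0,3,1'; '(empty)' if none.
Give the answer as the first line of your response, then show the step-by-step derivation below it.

5,0,3,2

step 1: discover 5; path=5; order=5
step 2: discover 0; path=5>0; order=5,0
step 3: discover 1; path=5>0>1; order=5,0,1
step 4: discover 3; path=5>0>3; order=5,0,1,3
step 5: discover 2; path=5>0>3>2; order=5,0,1,3,2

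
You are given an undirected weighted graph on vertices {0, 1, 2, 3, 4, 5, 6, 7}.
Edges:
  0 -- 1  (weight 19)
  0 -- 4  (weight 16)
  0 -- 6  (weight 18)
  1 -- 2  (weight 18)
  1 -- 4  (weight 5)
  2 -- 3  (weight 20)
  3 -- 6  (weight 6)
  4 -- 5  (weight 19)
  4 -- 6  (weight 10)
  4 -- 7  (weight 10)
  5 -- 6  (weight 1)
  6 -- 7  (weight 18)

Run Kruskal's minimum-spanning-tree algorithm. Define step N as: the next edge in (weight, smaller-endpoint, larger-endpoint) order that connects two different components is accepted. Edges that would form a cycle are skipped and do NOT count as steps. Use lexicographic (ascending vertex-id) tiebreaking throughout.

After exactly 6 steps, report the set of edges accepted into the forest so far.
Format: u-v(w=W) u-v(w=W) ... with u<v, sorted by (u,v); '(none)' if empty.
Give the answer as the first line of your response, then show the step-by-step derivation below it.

0-4(w=16) 1-4(w=5) 3-6(w=6) 4-6(w=10) 4-7(w=10) 5-6(w=1)

step 1: add edge 5-6 (w=1); MST = {5-6(w=1)}
step 2: add edge 1-4 (w=5); MST = {1-4(w=5) 5-6(w=1)}
step 3: add edge 3-6 (w=6); MST = {1-4(w=5) 3-6(w=6) 5-6(w=1)}
step 4: add edge 4-6 (w=10); MST = {1-4(w=5) 3-6(w=6) 4-6(w=10) 5-6(w=1)}
step 5: add edge 4-7 (w=10); MST = {1-4(w=5) 3-6(w=6) 4-6(w=10) 4-7(w=10) 5-6(w=1)}
step 6: add edge 0-4 (w=16); MST = {0-4(w=16) 1-4(w=5) 3-6(w=6) 4-6(w=10) 4-7(w=10) 5-6(w=1)}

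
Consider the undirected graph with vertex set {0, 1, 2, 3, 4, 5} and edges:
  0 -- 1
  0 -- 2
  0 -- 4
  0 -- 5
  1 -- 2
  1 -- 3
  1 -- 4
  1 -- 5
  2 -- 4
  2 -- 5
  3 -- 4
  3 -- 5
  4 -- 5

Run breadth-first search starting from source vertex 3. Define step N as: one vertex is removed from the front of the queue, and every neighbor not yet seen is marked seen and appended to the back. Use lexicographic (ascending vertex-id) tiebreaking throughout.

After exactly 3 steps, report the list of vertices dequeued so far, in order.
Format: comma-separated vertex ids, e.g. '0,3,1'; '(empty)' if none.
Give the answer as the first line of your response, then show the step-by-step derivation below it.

3,1,4

step 1: dequeue 3; queue=[1,4,5]; order=3
step 2: dequeue 1; queue=[4,5,0,2]; order=3,1
step 3: dequeue 4; queue=[5,0,2]; order=3,1,4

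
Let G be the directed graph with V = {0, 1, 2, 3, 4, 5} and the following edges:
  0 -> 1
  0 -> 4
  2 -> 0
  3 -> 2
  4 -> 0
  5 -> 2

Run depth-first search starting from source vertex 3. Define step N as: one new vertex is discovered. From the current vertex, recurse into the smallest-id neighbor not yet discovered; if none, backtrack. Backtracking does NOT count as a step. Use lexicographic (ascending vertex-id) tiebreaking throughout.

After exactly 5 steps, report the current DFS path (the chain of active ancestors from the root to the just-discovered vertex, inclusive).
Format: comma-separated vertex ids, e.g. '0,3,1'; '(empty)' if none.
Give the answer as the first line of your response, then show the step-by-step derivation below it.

3,2,0,4

step 1: discover 3; path=3; order=3
step 2: discover 2; path=3>2; order=3,2
step 3: discover 0; path=3>2>0; order=3,2,0
step 4: discover 1; path=3>2>0>1; order=3,2,0,1
step 5: discover 4; path=3>2>0>4; order=3,2,0,1,4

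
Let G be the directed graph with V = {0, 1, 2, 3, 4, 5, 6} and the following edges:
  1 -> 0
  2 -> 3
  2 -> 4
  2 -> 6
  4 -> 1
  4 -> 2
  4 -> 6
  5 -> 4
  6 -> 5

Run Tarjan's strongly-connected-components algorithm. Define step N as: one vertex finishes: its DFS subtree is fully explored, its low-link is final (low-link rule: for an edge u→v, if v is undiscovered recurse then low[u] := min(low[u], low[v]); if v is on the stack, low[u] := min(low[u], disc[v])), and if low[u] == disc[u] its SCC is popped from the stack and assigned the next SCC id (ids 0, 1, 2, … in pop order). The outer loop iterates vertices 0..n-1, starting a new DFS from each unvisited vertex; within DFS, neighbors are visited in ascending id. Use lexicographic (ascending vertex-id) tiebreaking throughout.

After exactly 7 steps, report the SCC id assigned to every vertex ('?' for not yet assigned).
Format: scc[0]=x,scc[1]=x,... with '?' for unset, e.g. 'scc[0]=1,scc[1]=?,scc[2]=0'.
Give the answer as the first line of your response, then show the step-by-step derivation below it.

scc[0]=0,scc[1]=1,scc[2]=3,scc[3]=2,scc[4]=3,scc[5]=3,scc[6]=3

step 1: low=(low[0]=0,low[1]=?,low[2]=?,low[3]=?,low[4]=?,low[5]=?,low[6]=?); scc=(scc[0]=0,scc[1]=?,scc[2]=?,scc[3]=?,scc[4]=?,scc[5]=?,scc[6]=?)
step 2: low=(low[0]=0,low[1]=1,low[2]=?,low[3]=?,low[4]=?,low[5]=?,low[6]=?); scc=(scc[0]=0,scc[1]=1,scc[2]=?,scc[3]=?,scc[4]=?,scc[5]=?,scc[6]=?)
step 3: low=(low[0]=0,low[1]=1,low[2]=2,low[3]=3,low[4]=?,low[5]=?,low[6]=?); scc=(scc[0]=0,scc[1]=1,scc[2]=?,scc[3]=2,scc[4]=?,scc[5]=?,scc[6]=?)
step 4: low=(low[0]=0,low[1]=1,low[2]=2,low[3]=3,low[4]=2,low[5]=4,low[6]=5); scc=(scc[0]=0,scc[1]=1,scc[2]=?,scc[3]=2,scc[4]=?,scc[5]=?,scc[6]=?)
step 5: low=(low[0]=0,low[1]=1,low[2]=2,low[3]=3,low[4]=2,low[5]=4,low[6]=4); scc=(scc[0]=0,scc[1]=1,scc[2]=?,scc[3]=2,scc[4]=?,scc[5]=?,scc[6]=?)
step 6: low=(low[0]=0,low[1]=1,low[2]=2,low[3]=3,low[4]=2,low[5]=4,low[6]=4); scc=(scc[0]=0,scc[1]=1,scc[2]=?,scc[3]=2,scc[4]=?,scc[5]=?,scc[6]=?)
step 7: low=(low[0]=0,low[1]=1,low[2]=2,low[3]=3,low[4]=2,low[5]=4,low[6]=4); scc=(scc[0]=0,scc[1]=1,scc[2]=3,scc[3]=2,scc[4]=3,scc[5]=3,scc[6]=3)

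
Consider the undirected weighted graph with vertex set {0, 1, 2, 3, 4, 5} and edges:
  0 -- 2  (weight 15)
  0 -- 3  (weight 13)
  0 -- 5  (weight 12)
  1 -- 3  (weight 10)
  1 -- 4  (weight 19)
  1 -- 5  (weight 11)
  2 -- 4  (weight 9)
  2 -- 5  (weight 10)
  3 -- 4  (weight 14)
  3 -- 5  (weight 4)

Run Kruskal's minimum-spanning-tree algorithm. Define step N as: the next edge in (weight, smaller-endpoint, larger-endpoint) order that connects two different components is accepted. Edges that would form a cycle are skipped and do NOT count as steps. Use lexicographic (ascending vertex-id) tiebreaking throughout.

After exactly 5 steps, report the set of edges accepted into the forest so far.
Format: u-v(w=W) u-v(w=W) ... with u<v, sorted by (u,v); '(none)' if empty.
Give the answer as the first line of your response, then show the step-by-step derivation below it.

0-5(w=12) 1-3(w=10) 2-4(w=9) 2-5(w=10) 3-5(w=4)

step 1: add edge 3-5 (w=4); MST = {3-5(w=4)}
step 2: add edge 2-4 (w=9); MST = {2-4(w=9) 3-5(w=4)}
step 3: add edge 1-3 (w=10); MST = {1-3(w=10) 2-4(w=9) 3-5(w=4)}
step 4: add edge 2-5 (w=10); MST = {1-3(w=10) 2-4(w=9) 2-5(w=10) 3-5(w=4)}
step 5: add edge 0-5 (w=12); MST = {0-5(w=12) 1-3(w=10) 2-4(w=9) 2-5(w=10) 3-5(w=4)}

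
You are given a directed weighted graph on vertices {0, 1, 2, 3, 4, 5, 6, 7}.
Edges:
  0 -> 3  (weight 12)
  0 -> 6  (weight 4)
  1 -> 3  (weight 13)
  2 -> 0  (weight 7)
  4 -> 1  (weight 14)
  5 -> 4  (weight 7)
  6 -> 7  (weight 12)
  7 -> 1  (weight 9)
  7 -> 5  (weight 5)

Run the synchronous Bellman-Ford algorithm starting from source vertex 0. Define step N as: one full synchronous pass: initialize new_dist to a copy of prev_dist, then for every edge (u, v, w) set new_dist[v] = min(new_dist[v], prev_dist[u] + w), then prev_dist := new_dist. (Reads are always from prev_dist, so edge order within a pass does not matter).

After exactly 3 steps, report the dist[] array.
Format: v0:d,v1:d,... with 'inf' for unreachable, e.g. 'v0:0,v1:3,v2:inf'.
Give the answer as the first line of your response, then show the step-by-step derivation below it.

v0:0,v1:25,v2:inf,v3:12,v4:inf,v5:21,v6:4,v7:16

step 1: dist = v0:0,v1:inf,v2:inf,v3:12,v4:inf,v5:inf,v6:4,v7:inf
step 2: dist = v0:0,v1:inf,v2:inf,v3:12,v4:inf,v5:inf,v6:4,v7:16
step 3: dist = v0:0,v1:25,v2:inf,v3:12,v4:inf,v5:21,v6:4,v7:16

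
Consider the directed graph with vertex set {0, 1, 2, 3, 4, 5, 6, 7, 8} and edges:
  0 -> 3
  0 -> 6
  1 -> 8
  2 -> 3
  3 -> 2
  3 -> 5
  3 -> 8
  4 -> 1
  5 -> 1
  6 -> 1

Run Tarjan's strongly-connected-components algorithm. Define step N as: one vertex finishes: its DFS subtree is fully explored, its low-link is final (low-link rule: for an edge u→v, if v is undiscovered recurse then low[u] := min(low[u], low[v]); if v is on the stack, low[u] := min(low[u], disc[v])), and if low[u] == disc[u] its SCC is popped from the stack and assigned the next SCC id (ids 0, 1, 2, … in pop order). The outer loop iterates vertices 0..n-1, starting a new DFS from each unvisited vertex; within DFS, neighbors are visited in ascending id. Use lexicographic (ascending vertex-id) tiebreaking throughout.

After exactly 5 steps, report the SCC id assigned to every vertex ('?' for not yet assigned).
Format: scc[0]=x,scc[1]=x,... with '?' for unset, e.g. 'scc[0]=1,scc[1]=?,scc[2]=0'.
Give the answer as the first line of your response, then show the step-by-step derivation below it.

scc[0]=?,scc[1]=1,scc[2]=3,scc[3]=3,scc[4]=?,scc[5]=2,scc[6]=?,scc[7]=?,scc[8]=0

step 1: low=(low[0]=0,low[1]=?,low[2]=1,low[3]=1,low[4]=?,low[5]=?,low[6]=?,low[7]=?,low[8]=?); scc=(scc[0]=?,scc[1]=?,scc[2]=?,scc[3]=?,scc[4]=?,scc[5]=?,scc[6]=?,scc[7]=?,scc[8]=?)
step 2: low=(low[0]=0,low[1]=4,low[2]=1,low[3]=1,low[4]=?,low[5]=3,low[6]=?,low[7]=?,low[8]=5); scc=(scc[0]=?,scc[1]=?,scc[2]=?,scc[3]=?,scc[4]=?,scc[5]=?,scc[6]=?,scc[7]=?,scc[8]=0)
step 3: low=(low[0]=0,low[1]=4,low[2]=1,low[3]=1,low[4]=?,low[5]=3,low[6]=?,low[7]=?,low[8]=5); scc=(scc[0]=?,scc[1]=1,scc[2]=?,scc[3]=?,scc[4]=?,scc[5]=?,scc[6]=?,scc[7]=?,scc[8]=0)
step 4: low=(low[0]=0,low[1]=4,low[2]=1,low[3]=1,low[4]=?,low[5]=3,low[6]=?,low[7]=?,low[8]=5); scc=(scc[0]=?,scc[1]=1,scc[2]=?,scc[3]=?,scc[4]=?,scc[5]=2,scc[6]=?,scc[7]=?,scc[8]=0)
step 5: low=(low[0]=0,low[1]=4,low[2]=1,low[3]=1,low[4]=?,low[5]=3,low[6]=?,low[7]=?,low[8]=5); scc=(scc[0]=?,scc[1]=1,scc[2]=3,scc[3]=3,scc[4]=?,scc[5]=2,scc[6]=?,scc[7]=?,scc[8]=0)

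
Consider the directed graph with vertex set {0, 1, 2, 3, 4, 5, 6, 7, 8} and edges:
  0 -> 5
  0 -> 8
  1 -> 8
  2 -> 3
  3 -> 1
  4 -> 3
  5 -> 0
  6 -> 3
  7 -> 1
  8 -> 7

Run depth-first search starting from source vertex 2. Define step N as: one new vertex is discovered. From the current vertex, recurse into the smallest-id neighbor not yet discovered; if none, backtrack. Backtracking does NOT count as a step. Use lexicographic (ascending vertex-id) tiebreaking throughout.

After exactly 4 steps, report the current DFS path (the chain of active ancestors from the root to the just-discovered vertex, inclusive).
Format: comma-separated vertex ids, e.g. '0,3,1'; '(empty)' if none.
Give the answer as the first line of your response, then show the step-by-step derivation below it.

2,3,1,8

step 1: discover 2; path=2; order=2
step 2: discover 3; path=2>3; order=2,3
step 3: discover 1; path=2>3>1; order=2,3,1
step 4: discover 8; path=2>3>1>8; order=2,3,1,8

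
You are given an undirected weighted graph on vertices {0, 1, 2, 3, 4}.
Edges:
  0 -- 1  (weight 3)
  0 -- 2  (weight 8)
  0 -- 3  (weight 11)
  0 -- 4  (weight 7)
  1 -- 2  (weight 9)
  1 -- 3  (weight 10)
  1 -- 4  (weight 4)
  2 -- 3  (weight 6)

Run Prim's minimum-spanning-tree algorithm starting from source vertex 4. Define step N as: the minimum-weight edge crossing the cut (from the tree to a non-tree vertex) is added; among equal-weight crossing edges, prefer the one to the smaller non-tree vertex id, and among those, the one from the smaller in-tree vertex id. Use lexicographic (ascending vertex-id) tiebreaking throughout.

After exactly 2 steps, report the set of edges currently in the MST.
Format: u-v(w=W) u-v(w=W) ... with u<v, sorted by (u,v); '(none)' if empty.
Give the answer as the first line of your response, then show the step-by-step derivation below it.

0-1(w=3) 1-4(w=4)

step 1: add edge 1-4 (w=4); MST = {1-4(w=4)}
step 2: add edge 0-1 (w=3); MST = {0-1(w=3) 1-4(w=4)}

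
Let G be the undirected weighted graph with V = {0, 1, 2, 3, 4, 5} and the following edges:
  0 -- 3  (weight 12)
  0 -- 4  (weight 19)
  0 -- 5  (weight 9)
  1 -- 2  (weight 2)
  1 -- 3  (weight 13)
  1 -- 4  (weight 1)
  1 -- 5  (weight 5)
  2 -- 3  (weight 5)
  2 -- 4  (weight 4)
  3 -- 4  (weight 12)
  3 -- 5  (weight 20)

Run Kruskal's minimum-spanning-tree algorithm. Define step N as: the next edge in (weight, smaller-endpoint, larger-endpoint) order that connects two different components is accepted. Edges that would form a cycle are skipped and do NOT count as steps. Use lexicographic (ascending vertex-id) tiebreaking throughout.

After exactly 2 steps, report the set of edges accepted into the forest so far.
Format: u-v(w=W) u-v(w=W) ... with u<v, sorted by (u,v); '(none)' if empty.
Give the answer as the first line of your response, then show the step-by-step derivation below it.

1-2(w=2) 1-4(w=1)

step 1: add edge 1-4 (w=1); MST = {1-4(w=1)}
step 2: add edge 1-2 (w=2); MST = {1-2(w=2) 1-4(w=1)}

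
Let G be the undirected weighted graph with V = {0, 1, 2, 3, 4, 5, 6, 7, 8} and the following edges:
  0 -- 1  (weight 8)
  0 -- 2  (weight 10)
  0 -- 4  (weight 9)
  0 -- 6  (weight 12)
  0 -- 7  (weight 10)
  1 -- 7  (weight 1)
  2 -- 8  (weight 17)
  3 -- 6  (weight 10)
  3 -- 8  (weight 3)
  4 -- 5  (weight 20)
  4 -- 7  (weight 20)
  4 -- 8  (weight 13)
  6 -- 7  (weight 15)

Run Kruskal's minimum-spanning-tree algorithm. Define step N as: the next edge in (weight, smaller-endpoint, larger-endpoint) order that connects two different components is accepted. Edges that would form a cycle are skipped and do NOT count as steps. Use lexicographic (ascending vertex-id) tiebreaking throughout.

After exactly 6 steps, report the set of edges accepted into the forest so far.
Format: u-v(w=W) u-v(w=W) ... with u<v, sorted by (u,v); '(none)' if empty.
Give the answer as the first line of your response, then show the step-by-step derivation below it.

0-1(w=8) 0-2(w=10) 0-4(w=9) 1-7(w=1) 3-6(w=10) 3-8(w=3)

step 1: add edge 1-7 (w=1); MST = {1-7(w=1)}
step 2: add edge 3-8 (w=3); MST = {1-7(w=1) 3-8(w=3)}
step 3: add edge 0-1 (w=8); MST = {0-1(w=8) 1-7(w=1) 3-8(w=3)}
step 4: add edge 0-4 (w=9); MST = {0-1(w=8) 0-4(w=9) 1-7(w=1) 3-8(w=3)}
step 5: add edge 0-2 (w=10); MST = {0-1(w=8) 0-2(w=10) 0-4(w=9) 1-7(w=1) 3-8(w=3)}
step 6: add edge 3-6 (w=10); MST = {0-1(w=8) 0-2(w=10) 0-4(w=9) 1-7(w=1) 3-6(w=10) 3-8(w=3)}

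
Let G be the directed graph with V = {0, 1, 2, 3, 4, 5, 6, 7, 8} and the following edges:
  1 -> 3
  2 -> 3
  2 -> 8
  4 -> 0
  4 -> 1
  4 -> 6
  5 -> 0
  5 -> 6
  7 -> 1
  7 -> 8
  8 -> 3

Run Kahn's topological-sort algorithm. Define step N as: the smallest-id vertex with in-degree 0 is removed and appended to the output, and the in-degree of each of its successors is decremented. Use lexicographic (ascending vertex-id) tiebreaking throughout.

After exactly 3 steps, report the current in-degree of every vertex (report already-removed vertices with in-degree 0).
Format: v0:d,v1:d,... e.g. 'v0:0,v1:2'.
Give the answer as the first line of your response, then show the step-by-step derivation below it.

v0:0,v1:1,v2:0,v3:2,v4:0,v5:0,v6:0,v7:0,v8:1

step 1: output 2; order=[2]; indeg=(2,2,0,2,0,0,2,0,1)
step 2: output 4; order=[2,4]; indeg=(1,1,0,2,0,0,1,0,1)
step 3: output 5; order=[2,4,5]; indeg=(0,1,0,2,0,0,0,0,1)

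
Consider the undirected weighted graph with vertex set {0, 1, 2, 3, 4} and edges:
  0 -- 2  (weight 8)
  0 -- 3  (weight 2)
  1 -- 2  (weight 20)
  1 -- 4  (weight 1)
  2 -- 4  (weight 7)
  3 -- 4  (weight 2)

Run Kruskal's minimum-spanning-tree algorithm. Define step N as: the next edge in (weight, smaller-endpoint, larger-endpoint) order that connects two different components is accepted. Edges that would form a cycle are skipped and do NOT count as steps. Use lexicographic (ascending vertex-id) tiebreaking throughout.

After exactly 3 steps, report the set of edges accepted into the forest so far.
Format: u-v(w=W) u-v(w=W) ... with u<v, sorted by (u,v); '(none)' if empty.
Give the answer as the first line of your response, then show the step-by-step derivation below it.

0-3(w=2) 1-4(w=1) 3-4(w=2)

step 1: add edge 1-4 (w=1); MST = {1-4(w=1)}
step 2: add edge 0-3 (w=2); MST = {0-3(w=2) 1-4(w=1)}
step 3: add edge 3-4 (w=2); MST = {0-3(w=2) 1-4(w=1) 3-4(w=2)}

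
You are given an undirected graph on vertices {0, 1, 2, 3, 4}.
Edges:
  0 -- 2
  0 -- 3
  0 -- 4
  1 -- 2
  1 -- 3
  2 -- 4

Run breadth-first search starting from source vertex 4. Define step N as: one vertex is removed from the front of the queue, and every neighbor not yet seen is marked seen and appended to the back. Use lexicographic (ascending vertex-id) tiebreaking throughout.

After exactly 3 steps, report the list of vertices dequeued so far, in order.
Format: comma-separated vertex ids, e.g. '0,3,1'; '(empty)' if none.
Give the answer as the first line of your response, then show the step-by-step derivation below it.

4,0,2

step 1: dequeue 4; queue=[0,2]; order=4
step 2: dequeue 0; queue=[2,3]; order=4,0
step 3: dequeue 2; queue=[3,1]; order=4,0,2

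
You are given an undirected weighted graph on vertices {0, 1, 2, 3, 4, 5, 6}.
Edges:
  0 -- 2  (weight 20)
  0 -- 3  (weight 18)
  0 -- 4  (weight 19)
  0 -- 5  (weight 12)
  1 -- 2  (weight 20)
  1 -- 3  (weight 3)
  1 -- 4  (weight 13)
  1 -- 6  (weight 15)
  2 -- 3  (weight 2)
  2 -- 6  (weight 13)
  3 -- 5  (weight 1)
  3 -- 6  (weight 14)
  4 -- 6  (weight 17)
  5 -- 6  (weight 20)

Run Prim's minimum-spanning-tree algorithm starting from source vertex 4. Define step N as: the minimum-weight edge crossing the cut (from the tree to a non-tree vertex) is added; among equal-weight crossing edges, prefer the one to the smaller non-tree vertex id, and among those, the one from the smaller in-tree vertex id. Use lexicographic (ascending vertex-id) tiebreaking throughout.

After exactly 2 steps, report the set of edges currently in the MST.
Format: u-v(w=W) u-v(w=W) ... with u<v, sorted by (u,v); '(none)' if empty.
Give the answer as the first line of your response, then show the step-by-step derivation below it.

1-3(w=3) 1-4(w=13)

step 1: add edge 1-4 (w=13); MST = {1-4(w=13)}
step 2: add edge 1-3 (w=3); MST = {1-3(w=3) 1-4(w=13)}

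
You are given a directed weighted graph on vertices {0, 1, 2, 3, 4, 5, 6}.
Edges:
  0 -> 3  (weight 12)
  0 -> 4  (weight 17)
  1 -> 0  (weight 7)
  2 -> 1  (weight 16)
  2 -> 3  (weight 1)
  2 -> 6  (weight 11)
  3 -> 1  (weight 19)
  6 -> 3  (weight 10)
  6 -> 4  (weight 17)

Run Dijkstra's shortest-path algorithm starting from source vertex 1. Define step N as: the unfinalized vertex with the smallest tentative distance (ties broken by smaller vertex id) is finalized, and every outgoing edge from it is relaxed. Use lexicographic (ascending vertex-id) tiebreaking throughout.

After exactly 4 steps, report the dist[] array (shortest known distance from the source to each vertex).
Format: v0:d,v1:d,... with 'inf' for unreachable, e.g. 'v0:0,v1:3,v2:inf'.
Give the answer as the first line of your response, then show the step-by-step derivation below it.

v0:7,v1:0,v2:inf,v3:19,v4:24,v5:inf,v6:inf

step 1: dist = v0:7,v1:0,v2:inf,v3:inf,v4:inf,v5:inf,v6:inf
step 2: dist = v0:7,v1:0,v2:inf,v3:19,v4:24,v5:inf,v6:inf
step 3: dist = v0:7,v1:0,v2:inf,v3:19,v4:24,v5:inf,v6:inf
step 4: dist = v0:7,v1:0,v2:inf,v3:19,v4:24,v5:inf,v6:inf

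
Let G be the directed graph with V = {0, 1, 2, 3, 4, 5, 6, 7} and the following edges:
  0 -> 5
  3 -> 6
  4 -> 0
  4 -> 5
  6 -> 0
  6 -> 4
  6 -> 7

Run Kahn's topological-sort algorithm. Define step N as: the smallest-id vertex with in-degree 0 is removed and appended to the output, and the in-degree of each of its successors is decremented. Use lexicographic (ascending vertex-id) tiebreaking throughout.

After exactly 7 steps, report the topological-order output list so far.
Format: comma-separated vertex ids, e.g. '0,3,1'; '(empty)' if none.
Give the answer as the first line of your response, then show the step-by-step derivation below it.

1,2,3,6,4,0,5

step 1: output 1; order=[1]; indeg=(2,0,0,0,1,2,1,1)
step 2: output 2; order=[1,2]; indeg=(2,0,0,0,1,2,1,1)
step 3: output 3; order=[1,2,3]; indeg=(2,0,0,0,1,2,0,1)
step 4: output 6; order=[1,2,3,6]; indeg=(1,0,0,0,0,2,0,0)
step 5: output 4; order=[1,2,3,6,4]; indeg=(0,0,0,0,0,1,0,0)
step 6: output 0; order=[1,2,3,6,4,0]; indeg=(0,0,0,0,0,0,0,0)
step 7: output 5; order=[1,2,3,6,4,0,5]; indeg=(0,0,0,0,0,0,0,0)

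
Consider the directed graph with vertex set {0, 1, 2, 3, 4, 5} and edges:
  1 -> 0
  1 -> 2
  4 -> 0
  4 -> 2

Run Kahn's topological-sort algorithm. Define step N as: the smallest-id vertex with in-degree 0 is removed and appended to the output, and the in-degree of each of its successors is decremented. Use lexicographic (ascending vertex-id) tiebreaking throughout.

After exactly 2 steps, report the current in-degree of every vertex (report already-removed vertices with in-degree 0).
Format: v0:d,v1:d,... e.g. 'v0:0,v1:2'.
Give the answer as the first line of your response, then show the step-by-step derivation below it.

v0:1,v1:0,v2:1,v3:0,v4:0,v5:0

step 1: output 1; order=[1]; indeg=(1,0,1,0,0,0)
step 2: output 3; order=[1,3]; indeg=(1,0,1,0,0,0)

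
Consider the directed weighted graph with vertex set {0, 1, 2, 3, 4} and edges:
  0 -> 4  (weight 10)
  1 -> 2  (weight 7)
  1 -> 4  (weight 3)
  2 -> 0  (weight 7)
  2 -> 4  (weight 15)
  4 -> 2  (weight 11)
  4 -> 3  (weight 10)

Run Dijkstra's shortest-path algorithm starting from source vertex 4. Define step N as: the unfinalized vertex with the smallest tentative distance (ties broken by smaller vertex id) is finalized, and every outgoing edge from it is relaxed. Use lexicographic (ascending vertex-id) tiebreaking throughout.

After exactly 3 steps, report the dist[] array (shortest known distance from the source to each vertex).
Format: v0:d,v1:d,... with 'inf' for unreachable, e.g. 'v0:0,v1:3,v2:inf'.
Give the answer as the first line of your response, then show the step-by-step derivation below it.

v0:18,v1:inf,v2:11,v3:10,v4:0

step 1: dist = v0:inf,v1:inf,v2:11,v3:10,v4:0
step 2: dist = v0:inf,v1:inf,v2:11,v3:10,v4:0
step 3: dist = v0:18,v1:inf,v2:11,v3:10,v4:0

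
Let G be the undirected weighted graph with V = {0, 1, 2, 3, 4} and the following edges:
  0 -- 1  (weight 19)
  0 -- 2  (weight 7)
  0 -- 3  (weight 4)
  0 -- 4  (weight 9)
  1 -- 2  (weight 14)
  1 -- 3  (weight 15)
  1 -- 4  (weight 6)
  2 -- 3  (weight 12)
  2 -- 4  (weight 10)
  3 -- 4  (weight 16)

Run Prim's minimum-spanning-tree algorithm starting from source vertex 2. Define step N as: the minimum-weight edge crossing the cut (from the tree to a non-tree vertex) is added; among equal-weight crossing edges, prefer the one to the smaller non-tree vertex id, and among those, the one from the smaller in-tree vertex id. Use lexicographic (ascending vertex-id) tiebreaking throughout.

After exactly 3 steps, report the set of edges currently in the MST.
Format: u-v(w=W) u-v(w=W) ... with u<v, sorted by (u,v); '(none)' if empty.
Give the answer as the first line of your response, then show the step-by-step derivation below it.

0-2(w=7) 0-3(w=4) 0-4(w=9)

step 1: add edge 0-2 (w=7); MST = {0-2(w=7)}
step 2: add edge 0-3 (w=4); MST = {0-2(w=7) 0-3(w=4)}
step 3: add edge 0-4 (w=9); MST = {0-2(w=7) 0-3(w=4) 0-4(w=9)}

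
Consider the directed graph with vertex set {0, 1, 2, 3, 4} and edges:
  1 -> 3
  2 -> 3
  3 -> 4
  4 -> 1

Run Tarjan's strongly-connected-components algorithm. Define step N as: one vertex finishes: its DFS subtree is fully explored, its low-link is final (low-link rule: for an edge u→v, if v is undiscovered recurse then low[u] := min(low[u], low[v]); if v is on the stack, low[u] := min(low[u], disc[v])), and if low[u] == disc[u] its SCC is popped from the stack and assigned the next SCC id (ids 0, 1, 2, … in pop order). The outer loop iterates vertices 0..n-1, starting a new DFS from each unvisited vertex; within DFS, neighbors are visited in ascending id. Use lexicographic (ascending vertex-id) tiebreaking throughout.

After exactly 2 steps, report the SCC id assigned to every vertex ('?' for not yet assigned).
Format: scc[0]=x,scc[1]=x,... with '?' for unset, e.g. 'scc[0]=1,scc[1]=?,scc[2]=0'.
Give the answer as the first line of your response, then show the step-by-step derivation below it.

scc[0]=0,scc[1]=?,scc[2]=?,scc[3]=?,scc[4]=?

step 1: low=(low[0]=0,low[1]=?,low[2]=?,low[3]=?,low[4]=?); scc=(scc[0]=0,scc[1]=?,scc[2]=?,scc[3]=?,scc[4]=?)
step 2: low=(low[0]=0,low[1]=1,low[2]=?,low[3]=2,low[4]=1); scc=(scc[0]=0,scc[1]=?,scc[2]=?,scc[3]=?,scc[4]=?)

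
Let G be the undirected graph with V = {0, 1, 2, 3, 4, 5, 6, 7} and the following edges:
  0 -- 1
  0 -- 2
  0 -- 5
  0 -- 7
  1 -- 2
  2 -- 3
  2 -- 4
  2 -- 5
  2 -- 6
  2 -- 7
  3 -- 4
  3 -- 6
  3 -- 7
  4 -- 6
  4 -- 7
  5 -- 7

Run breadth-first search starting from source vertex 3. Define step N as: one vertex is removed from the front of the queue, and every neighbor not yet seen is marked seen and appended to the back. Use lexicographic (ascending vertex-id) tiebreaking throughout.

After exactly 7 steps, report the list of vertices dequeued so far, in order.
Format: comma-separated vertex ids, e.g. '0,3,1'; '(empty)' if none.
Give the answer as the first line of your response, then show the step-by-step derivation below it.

3,2,4,6,7,0,1

step 1: dequeue 3; queue=[2,4,6,7]; order=3
step 2: dequeue 2; queue=[4,6,7,0,1,5]; order=3,2
step 3: dequeue 4; queue=[6,7,0,1,5]; order=3,2,4
step 4: dequeue 6; queue=[7,0,1,5]; order=3,2,4,6
step 5: dequeue 7; queue=[0,1,5]; order=3,2,4,6,7
step 6: dequeue 0; queue=[1,5]; order=3,2,4,6,7,0
step 7: dequeue 1; queue=[5]; order=3,2,4,6,7,0,1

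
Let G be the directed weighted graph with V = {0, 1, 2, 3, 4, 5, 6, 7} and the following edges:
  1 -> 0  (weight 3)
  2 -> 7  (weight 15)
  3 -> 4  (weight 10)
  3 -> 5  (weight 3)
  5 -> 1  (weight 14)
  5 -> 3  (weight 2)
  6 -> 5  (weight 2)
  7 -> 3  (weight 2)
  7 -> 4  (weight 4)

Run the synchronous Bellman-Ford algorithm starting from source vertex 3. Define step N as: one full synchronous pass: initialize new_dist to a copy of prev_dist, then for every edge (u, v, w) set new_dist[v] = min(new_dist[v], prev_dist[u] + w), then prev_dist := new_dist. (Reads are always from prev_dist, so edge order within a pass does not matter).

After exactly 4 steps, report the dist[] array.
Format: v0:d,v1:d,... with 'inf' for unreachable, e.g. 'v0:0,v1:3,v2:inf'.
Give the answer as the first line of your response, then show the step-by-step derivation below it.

v0:20,v1:17,v2:inf,v3:0,v4:10,v5:3,v6:inf,v7:inf

step 1: dist = v0:inf,v1:inf,v2:inf,v3:0,v4:10,v5:3,v6:inf,v7:inf
step 2: dist = v0:inf,v1:17,v2:inf,v3:0,v4:10,v5:3,v6:inf,v7:inf
step 3: dist = v0:20,v1:17,v2:inf,v3:0,v4:10,v5:3,v6:inf,v7:inf
step 4: dist = v0:20,v1:17,v2:inf,v3:0,v4:10,v5:3,v6:inf,v7:inf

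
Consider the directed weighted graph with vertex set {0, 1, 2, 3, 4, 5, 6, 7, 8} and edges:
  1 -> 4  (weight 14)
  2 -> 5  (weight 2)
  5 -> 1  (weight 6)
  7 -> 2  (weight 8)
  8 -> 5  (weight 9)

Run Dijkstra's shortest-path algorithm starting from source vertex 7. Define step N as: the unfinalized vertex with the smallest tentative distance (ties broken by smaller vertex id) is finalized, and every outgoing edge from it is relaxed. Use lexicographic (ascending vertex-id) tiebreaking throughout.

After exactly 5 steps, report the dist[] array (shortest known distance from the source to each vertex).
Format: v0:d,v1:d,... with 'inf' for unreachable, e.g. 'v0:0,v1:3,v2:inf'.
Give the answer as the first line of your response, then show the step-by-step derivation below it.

v0:inf,v1:16,v2:8,v3:inf,v4:30,v5:10,v6:inf,v7:0,v8:inf

step 1: dist = v0:inf,v1:inf,v2:8,v3:inf,v4:inf,v5:inf,v6:inf,v7:0,v8:inf
step 2: dist = v0:inf,v1:inf,v2:8,v3:inf,v4:inf,v5:10,v6:inf,v7:0,v8:inf
step 3: dist = v0:inf,v1:16,v2:8,v3:inf,v4:inf,v5:10,v6:inf,v7:0,v8:inf
step 4: dist = v0:inf,v1:16,v2:8,v3:inf,v4:30,v5:10,v6:inf,v7:0,v8:inf
step 5: dist = v0:inf,v1:16,v2:8,v3:inf,v4:30,v5:10,v6:inf,v7:0,v8:inf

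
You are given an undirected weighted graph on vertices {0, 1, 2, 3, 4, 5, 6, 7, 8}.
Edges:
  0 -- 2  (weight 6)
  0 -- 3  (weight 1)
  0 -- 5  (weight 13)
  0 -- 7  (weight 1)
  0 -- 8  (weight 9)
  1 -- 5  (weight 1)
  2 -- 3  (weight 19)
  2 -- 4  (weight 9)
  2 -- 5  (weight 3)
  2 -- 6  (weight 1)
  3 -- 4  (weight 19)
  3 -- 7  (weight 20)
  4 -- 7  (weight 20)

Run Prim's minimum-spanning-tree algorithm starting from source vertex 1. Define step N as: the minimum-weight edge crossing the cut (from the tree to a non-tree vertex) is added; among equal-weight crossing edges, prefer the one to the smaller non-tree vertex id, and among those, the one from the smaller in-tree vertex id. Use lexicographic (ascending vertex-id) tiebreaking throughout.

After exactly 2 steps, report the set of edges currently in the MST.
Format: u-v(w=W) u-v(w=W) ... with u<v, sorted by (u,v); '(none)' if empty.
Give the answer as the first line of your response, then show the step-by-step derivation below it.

1-5(w=1) 2-5(w=3)

step 1: add edge 1-5 (w=1); MST = {1-5(w=1)}
step 2: add edge 2-5 (w=3); MST = {1-5(w=1) 2-5(w=3)}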